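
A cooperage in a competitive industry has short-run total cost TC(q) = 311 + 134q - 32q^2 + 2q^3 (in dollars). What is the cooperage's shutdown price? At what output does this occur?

$6 per unit, at q = 8

The shutdown price is the minimum of AVC. VC = 134q - 32q^2 + 2q^3, so AVC = 134 - 32q + 2q^2.
dAVC/dq = -32 + 4q = 0 gives q = 8. min AVC = 134 - 32·8 + 2·8^2 = 6.
The firm shuts down for any P below $6.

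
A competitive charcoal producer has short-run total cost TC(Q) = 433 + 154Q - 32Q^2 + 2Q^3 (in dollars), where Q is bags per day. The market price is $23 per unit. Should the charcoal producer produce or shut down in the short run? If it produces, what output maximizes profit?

Shut down

Strip out fixed cost: VC = 154Q - 32Q^2 + 2Q^3. Then AVC = 154 - 32Q + 2Q^2 and MC = 154 - 64Q + 6Q^2.
AVC is minimized where dAVC/dQ = -32 + 4Q = 0, at Q = 8; min AVC = 154 - 32·8 + 2·8^2 = $26.
With P < min AVC ($23 < $26), every unit sold adds to the loss.
Best response: produce nothing and absorb the $433 fixed cost.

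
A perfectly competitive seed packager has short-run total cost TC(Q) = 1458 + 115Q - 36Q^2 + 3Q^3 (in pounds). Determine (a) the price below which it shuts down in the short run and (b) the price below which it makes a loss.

AVC = 115 - 36Q + 3Q^2; minimized at Q = 6, giving min AVC = £7. That is the shutdown price.
ATC = 1458/Q + 115 - 36Q + 3Q^2. Setting dATC/dQ = −1458/Q^2 − 36 + 6Q = 0 gives Q = 9 (since 6·9^3 − 36·9^2 = 1458).
min ATC = 1458/9 + 115 − 36·9 + 3·9^2 = £196. That is the break-even price.
Between these two prices the firm operates at a loss; above £196 it earns a profit.

Shutdown price = £7; break-even price = £196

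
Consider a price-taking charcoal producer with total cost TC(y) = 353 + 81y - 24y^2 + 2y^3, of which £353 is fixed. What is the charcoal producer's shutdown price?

Short-run supply begins at min AVC. From VC = 81y - 24y^2 + 2y^3, AVC = 81 - 24y + 2y^2.
dAVC/dy = -24 + 4y = 0 gives y = 6. min AVC = 81 - 24·6 + 2·6^2 = 9.
For P < £9 the firm produces nothing.

£9 per unit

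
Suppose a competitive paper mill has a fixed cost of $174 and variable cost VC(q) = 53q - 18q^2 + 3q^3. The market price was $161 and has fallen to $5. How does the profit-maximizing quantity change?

AVC = 53 - 18q + 3q^2, minimized at q = 3 where min AVC = $26. MC = 53 - 36q + 9q^2.
At P = $161 ≥ min AVC, set P = MC on the rising branch: q = 6.
At P = $5 < min AVC = $26, price no longer covers variable cost at any output, so the firm shuts down: q = 0.

Output falls from 6 to 0 (the firm shuts down)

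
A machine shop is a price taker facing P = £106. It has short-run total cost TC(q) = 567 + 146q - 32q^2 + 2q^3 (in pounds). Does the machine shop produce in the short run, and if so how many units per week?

From TC, MC = TC'(q) = 146 - 64q + 6q^2 and AVC = VC/q = 146 - 32q + 2q^2.
The AVC parabola has its vertex at q = 32/4 = 8, where AVC = 146 - 32·8 + 2·8^2 = £18.
P = £106 exceeds min AVC = £18, so the firm stays open.
Set P = MC: 106 = 146 - 64q + 6q^2 → 40 - 64q + 6q^2 = 0. The roots are q = 2/3 and q = 10; the profit-maximizing output is on the rising part of MC, so q* = 10.
Check: AVC at q = 10 is £26 ≤ P, so revenue covers variable cost.
Profit = P·q − TC = 106·10 − 827 = £233.

Produce at q = 10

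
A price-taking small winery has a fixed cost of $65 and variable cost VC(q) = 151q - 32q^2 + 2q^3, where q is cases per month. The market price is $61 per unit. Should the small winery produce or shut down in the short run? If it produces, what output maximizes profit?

Strip out fixed cost: VC = 151q - 32q^2 + 2q^3. Then AVC = 151 - 32q + 2q^2 and MC = 151 - 64q + 6q^2.
The AVC parabola has its vertex at q = 32/4 = 8, where AVC = 151 - 32·8 + 2·8^2 = $23.
P = $61 exceeds min AVC = $23, so the firm stays open.
Set P = MC: 61 = 151 - 64q + 6q^2 → 90 - 64q + 6q^2 = 0. The roots are q = 5/3 and q = 9; the profit-maximizing output is on the rising part of MC, so q* = 9.
Check: AVC at q = 9 is $25 ≤ P, so revenue covers variable cost.
Profit = P·q − TC = 61·9 − 290 = $259.

Produce at q = 9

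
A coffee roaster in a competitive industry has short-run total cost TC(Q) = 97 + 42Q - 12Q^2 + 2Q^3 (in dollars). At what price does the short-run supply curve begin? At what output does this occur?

The shutdown price is the minimum of AVC. VC = 42Q - 12Q^2 + 2Q^3, so AVC = 42 - 12Q + 2Q^2.
At the minimum of AVC, MC = AVC. MC = 42 - 24Q + 6Q^2; setting MC = AVC gives 4Q^2 - 12Q = 0, so Q = 3. min AVC = 24.
So the shutdown price is $24.

$24 per unit, at Q = 3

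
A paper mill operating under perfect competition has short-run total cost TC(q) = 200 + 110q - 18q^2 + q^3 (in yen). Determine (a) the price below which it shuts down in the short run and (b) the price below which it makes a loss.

Shutdown price = ¥29; break-even price = ¥50

AVC = 110 - 18q + q^2; minimized at q = 9, giving min AVC = ¥29. That is the shutdown price.
ATC = 200/q + 110 - 18q + q^2. Setting dATC/dq = −200/q^2 − 18 + 2q = 0 gives q = 10 (since 2·10^3 − 18·10^2 = 200).
min ATC = 200/10 + 110 − 18·10 + 10^2 = ¥50. That is the break-even price.
For ¥29 ≤ P < ¥50 the firm produces at a loss; below ¥29 it shuts down.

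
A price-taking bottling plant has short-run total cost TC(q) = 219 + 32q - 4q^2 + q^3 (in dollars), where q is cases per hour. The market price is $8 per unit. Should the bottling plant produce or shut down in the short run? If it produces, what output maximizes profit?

Shut down

Strip out fixed cost: VC = 32q - 4q^2 + q^3. Then AVC = 32 - 4q + q^2 and MC = 32 - 8q + 3q^2.
AVC hits its minimum where MC = AVC, at q = 2, giving min AVC = 32 - 4·2 + 2^2 = $28.
P = $8 lies below min AVC = $28; no output level covers variable cost.
Best response: produce nothing and absorb the $219 fixed cost.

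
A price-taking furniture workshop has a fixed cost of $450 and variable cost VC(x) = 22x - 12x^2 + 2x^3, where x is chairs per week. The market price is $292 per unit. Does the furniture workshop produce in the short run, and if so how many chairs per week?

From TC, MC = TC'(x) = 22 - 24x + 6x^2 and AVC = VC/x = 22 - 12x + 2x^2.
AVC hits its minimum where MC = AVC, at x = 3, giving min AVC = 22 - 12·3 + 2·3^2 = $4.
P = $292 exceeds min AVC = $4, so the firm stays open.
P = MC gives -270 - 24x + 6x^2 = 0, with roots -5 and 9. Take the larger (rising MC): x* = 9.
Check: AVC at x = 9 is $76 ≤ P, so revenue covers variable cost.
Profit = P·x − TC = 292·9 − 1134 = $1494.

Produce at x = 9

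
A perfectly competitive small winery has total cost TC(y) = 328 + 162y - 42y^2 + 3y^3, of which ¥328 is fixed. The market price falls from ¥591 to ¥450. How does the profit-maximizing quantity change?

MC = 162 - 84y + 9y^2; the shutdown threshold is min AVC = ¥15 (at y = 7).
With P = ¥591 above the shutdown price, P = MC gives y = 13.
At P = ¥450 ≥ min AVC, set P = MC: y = 12. The firm stays open but cuts output.

Output falls from 13 to 12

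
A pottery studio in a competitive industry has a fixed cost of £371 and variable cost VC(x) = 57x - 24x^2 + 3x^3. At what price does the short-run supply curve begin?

£9 per unit

Short-run supply begins at min AVC. From VC = 57x - 24x^2 + 3x^3, AVC = 57 - 24x + 3x^2.
At the minimum of AVC, MC = AVC. MC = 57 - 48x + 9x^2; setting MC = AVC gives 6x^2 - 24x = 0, so x = 4. min AVC = 9.
So the shutdown price is £9.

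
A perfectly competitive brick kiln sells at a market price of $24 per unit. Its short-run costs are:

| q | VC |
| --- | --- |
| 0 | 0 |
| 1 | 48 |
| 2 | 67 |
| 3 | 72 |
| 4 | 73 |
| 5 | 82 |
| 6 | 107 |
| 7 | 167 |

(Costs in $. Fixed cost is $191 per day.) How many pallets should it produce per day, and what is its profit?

q = 5; profit = -$153

Tabulate TR − TC: q=0: -191; q=1: -215; q=2: -210; q=3: -191; q=4: -168; q=5: -153; q=6: -154; q=7: -190.
Profit is maximized at q = 5. AVC there is 82/5 = $16.40 ≤ P, so producing beats shutting down (which would give -$191).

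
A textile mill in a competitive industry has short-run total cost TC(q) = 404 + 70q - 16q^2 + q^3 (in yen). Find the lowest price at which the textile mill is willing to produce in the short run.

The firm shuts down when price falls below the minimum of average variable cost. AVC = VC/q = 70 - 16q + q^2.
At the minimum of AVC, MC = AVC. MC = 70 - 32q + 3q^2; setting MC = AVC gives 2q^2 - 16q = 0, so q = 8. min AVC = 6.
For P < ¥6 the firm produces nothing.

¥6 per unit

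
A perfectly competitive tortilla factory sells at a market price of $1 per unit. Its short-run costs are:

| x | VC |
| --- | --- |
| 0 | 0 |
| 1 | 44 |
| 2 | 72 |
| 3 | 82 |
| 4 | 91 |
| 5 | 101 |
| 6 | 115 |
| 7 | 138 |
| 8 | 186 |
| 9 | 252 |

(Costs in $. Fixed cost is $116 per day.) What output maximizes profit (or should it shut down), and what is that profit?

Compute π = P·x − TC at each output: x=0: -116; x=1: -159; x=2: -186; x=3: -195; x=4: -203; x=5: -212; x=6: -225; x=7: -247; x=8: -294; x=9: -359.
Profit is highest at x = 0. Equivalently, the lowest AVC in the table is 115/6 ≈ $19.17 at x = 6, and P = $1 falls below it — price never covers variable cost, so the firm shuts down and loses only its fixed cost.

x = 0 (shut down); profit = -$116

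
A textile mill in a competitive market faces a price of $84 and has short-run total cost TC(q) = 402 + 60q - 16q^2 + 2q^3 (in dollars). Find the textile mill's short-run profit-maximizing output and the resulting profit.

AVC = 60 - 16q + 2q^2 has its minimum $28 at q = 4; price $84 clears that bar, so the firm operates.
MC = 60 - 32q + 6q^2. Setting P = MC and taking the root on the rising branch gives q* = 6.
TR = 84·6 = 504. TC = 402 + 216 = 618. Profit = 504 − 618 = -$114.
By producing, the firm covers all variable cost plus $288 of fixed cost; shutting down would lose the full $402.

Profit = -$114 at q = 6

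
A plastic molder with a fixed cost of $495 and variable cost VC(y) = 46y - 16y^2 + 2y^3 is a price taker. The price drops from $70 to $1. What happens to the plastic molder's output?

Output falls from 6 to 0 (the firm shuts down)

MC = 46 - 32y + 6y^2; the shutdown threshold is min AVC = $14 (at y = 4).
With P = $70 above the shutdown price, P = MC gives y = 6.
At P = $1 < min AVC = $14, price no longer covers variable cost at any output, so the firm shuts down: y = 0.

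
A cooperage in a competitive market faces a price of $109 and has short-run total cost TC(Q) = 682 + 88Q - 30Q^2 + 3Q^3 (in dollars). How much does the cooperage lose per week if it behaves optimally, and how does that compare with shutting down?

AVC = 88 - 30Q + 3Q^2 has its minimum $13 at Q = 5; price $109 clears that bar, so the firm operates.
MC = 88 - 60Q + 9Q^2. Setting P = MC and taking the root on the rising branch gives Q* = 7.
TR = 109·7 = 763. TC = 682 + 175 = 857. Profit = 763 − 857 = -$94.
That loss of $94 beats the $682 the firm would lose by shutting down; producing recovers $588 of fixed cost.

Profit = -$94 at Q = 7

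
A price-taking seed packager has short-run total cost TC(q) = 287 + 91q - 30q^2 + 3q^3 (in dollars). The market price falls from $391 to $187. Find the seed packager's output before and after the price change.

AVC = 91 - 30q + 3q^2, minimized at q = 5 where min AVC = $16. MC = 91 - 60q + 9q^2.
At P = $391 ≥ min AVC, set P = MC on the rising branch: q = 10.
At P = $187 ≥ min AVC, set P = MC: q = 8. The firm stays open but cuts output.

Output falls from 10 to 8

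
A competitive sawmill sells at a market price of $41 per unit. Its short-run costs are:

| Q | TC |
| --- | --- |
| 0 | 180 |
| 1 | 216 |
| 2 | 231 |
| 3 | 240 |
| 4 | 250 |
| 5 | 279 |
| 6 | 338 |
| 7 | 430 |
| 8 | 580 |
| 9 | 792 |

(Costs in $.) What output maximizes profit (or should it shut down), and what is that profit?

Q = 5; profit = -$74

Compute π = P·Q − TC at each output: Q=0: -180; Q=1: -175; Q=2: -149; Q=3: -117; Q=4: -86; Q=5: -74; Q=6: -92; Q=7: -143; Q=8: -252; Q=9: -423.
Profit is maximized at Q = 5. AVC there is 99/5 = $19.80 ≤ P, so producing beats shutting down (which would give -$180).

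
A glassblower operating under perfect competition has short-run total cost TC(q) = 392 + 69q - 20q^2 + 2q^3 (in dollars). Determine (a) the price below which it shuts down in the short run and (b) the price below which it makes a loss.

Shutdown price = $19; break-even price = $83

Shutdown price = min AVC. AVC = 69 - 20q + 2q^2, with vertex at q = 5 and minimum $19.
ATC = 392/q + 69 - 20q + 2q^2. Setting dATC/dq = −392/q^2 − 20 + 4q = 0 gives q = 7 (since 4·7^3 − 20·7^2 = 392).
min ATC = 392/7 + 69 − 20·7 + 2·7^2 = $83. That is the break-even price.
Between these two prices the firm operates at a loss; above $83 it earns a profit.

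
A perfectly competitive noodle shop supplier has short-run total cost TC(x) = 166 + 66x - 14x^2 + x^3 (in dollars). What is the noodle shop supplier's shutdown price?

$17 per unit

The shutdown price is the minimum of AVC. VC = 66x - 14x^2 + x^3, so AVC = 66 - 14x + x^2.
dAVC/dx = -14 + 2x = 0 gives x = 7. min AVC = 66 - 14·7 + 7^2 = 17.
For P < $17 the firm produces nothing.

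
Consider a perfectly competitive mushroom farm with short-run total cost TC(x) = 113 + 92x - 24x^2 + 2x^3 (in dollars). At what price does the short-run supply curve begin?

The shutdown price is the minimum of AVC. VC = 92x - 24x^2 + 2x^3, so AVC = 92 - 24x + 2x^2.
At the minimum of AVC, MC = AVC. MC = 92 - 48x + 6x^2; setting MC = AVC gives 4x^2 - 24x = 0, so x = 6. min AVC = 20.
So the shutdown price is $20.

$20 per unit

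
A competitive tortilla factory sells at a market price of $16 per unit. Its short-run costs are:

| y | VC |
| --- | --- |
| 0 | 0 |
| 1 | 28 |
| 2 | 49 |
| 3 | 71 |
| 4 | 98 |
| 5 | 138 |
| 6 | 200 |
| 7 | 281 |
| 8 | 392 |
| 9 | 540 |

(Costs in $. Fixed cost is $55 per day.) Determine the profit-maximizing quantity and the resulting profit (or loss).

y = 0 (shut down); profit = -$55

Tabulate TR − TC: y=0: -55; y=1: -67; y=2: -72; y=3: -78; y=4: -89; y=5: -113; y=6: -159; y=7: -224; y=8: -319; y=9: -451.
Profit is highest at y = 0. Equivalently, the lowest AVC in the table is 71/3 ≈ $23.67 at y = 3, and P = $16 falls below it — price never covers variable cost, so the firm shuts down and loses only its fixed cost.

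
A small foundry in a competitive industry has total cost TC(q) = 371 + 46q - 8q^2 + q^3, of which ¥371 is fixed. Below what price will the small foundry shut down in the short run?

¥30 per unit

Short-run supply begins at min AVC. From VC = 46q - 8q^2 + q^3, AVC = 46 - 8q + q^2.
dAVC/dq = -8 + 2q = 0 gives q = 4. min AVC = 46 - 8·4 + 4^2 = 30.
The firm shuts down for any P below ¥30.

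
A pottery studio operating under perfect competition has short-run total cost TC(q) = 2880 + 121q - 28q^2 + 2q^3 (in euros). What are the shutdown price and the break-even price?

Shutdown price = min AVC. AVC = 121 - 28q + 2q^2, with vertex at q = 7 and minimum €23.
ATC = 2880/q + 121 - 28q + 2q^2. Setting dATC/dq = −2880/q^2 − 28 + 4q = 0 gives q = 12 (since 4·12^3 − 28·12^2 = 2880).
min ATC = 2880/12 + 121 − 28·12 + 2·12^2 = €313. That is the break-even price.
For €23 ≤ P < €313 the firm produces at a loss; below €23 it shuts down.

Shutdown price = €23; break-even price = €313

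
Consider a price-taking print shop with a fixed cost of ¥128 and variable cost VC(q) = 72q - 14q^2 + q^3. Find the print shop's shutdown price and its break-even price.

Shutdown price = ¥23; break-even price = ¥40

AVC = 72 - 14q + q^2; minimized at q = 7, giving min AVC = ¥23. That is the shutdown price.
ATC = 128/q + 72 - 14q + q^2. Setting dATC/dq = −128/q^2 − 14 + 2q = 0 gives q = 8 (since 2·8^3 − 14·8^2 = 128).
min ATC = 128/8 + 72 − 14·8 + 8^2 = ¥40. That is the break-even price.
For ¥23 ≤ P < ¥40 the firm produces at a loss; below ¥23 it shuts down.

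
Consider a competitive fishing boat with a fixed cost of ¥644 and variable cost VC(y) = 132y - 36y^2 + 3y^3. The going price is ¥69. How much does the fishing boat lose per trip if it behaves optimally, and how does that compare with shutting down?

AVC = 132 - 36y + 3y^2; min AVC = ¥24 at y = 6. Since P = ¥69 ≥ min AVC, the firm produces.
With MC = 132 - 72y + 9y^2, P = MC on the upward-sloping part at y* = 7.
TR = 69·7 = 483. TC = 644 + 189 = 833. Profit = 483 − 833 = -¥350.
By producing, the firm covers all variable cost plus ¥294 of fixed cost; shutting down would lose the full ¥644.

Profit = -¥350 at y = 7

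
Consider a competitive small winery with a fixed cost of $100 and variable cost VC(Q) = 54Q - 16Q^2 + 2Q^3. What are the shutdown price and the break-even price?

Shutdown price = min AVC. AVC = 54 - 16Q + 2Q^2, with vertex at Q = 4 and minimum $22.
ATC = 100/Q + 54 - 16Q + 2Q^2. Setting dATC/dQ = −100/Q^2 − 16 + 4Q = 0 gives Q = 5 (since 4·5^3 − 16·5^2 = 100).
min ATC = 100/5 + 54 − 16·5 + 2·5^2 = $44. That is the break-even price.
Between these two prices the firm operates at a loss; above $44 it earns a profit.

Shutdown price = $22; break-even price = $44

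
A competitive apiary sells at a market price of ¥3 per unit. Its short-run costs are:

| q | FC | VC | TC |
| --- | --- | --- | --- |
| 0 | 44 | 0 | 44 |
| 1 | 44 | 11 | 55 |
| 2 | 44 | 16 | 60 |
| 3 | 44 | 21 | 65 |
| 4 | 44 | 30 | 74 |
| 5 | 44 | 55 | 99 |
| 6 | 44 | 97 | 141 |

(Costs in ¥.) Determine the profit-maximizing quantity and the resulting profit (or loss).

q = 0 (shut down); profit = -¥44

Profit at each row (π = 3q − TC): q=0: -44; q=1: -52; q=2: -54; q=3: -56; q=4: -62; q=5: -84; q=6: -123.
Profit is highest at q = 0. Equivalently, the lowest AVC in the table is 21/3 ≈ ¥7 at q = 3, and P = ¥3 falls below it — price never covers variable cost, so the firm shuts down and loses only its fixed cost.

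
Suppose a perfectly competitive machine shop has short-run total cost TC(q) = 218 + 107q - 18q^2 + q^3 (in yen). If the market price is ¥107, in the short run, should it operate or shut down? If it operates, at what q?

From TC, MC = TC'(q) = 107 - 36q + 3q^2 and AVC = VC/q = 107 - 18q + q^2.
The AVC parabola has its vertex at q = 18/2 = 9, where AVC = 107 - 18·9 + 9^2 = ¥26.
P = ¥107 exceeds min AVC = ¥26, so the firm stays open.
P = MC gives -36q + 3q^2 = 0, with roots 0 and 12. Take the larger (rising MC): q* = 12.
Check: AVC at q = 12 is ¥35 ≤ P, so revenue covers variable cost.
Profit = P·q − TC = 107·12 − 638 = ¥646.

Produce at q = 12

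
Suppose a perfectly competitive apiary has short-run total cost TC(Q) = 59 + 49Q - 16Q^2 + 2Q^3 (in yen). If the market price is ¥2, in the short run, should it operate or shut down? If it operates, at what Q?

Shut down

Variable cost is VC = 49Q - 16Q^2 + 2Q^3, so AVC = VC/Q = 49 - 16Q + 2Q^2 and MC = dTC/dQ = 49 - 32Q + 6Q^2.
AVC hits its minimum where MC = AVC, at Q = 4, giving min AVC = 49 - 16·4 + 2·4^2 = ¥17.
P = ¥2 lies below min AVC = ¥17; no output level covers variable cost.
The firm minimizes its loss by shutting down and losing only its fixed cost of ¥59.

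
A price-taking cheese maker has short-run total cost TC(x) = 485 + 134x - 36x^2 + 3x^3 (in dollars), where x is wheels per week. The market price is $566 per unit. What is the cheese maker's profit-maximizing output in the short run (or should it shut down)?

Produce at x = 12

From TC, MC = TC'(x) = 134 - 72x + 9x^2 and AVC = VC/x = 134 - 36x + 3x^2.
The AVC parabola has its vertex at x = 36/6 = 6, where AVC = 134 - 36·6 + 3·6^2 = $26.
Because $566 ≥ $26, revenue can cover variable cost; the firm operates.
Solving P = MC: -432 - 72x + 9x^2 = 0 ⇒ x = -4 or 12. On the upward-sloping branch, x* = 12.
Check: AVC at x = 12 is $134 ≤ P, so revenue covers variable cost.
Profit = P·x − TC = 566·12 − 2093 = $4699.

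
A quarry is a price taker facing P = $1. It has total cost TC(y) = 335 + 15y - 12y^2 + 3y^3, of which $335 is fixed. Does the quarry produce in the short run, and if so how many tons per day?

Shut down

Variable cost is VC = 15y - 12y^2 + 3y^3, so AVC = VC/y = 15 - 12y + 3y^2 and MC = dTC/dy = 15 - 24y + 9y^2.
AVC is minimized where dAVC/dy = -12 + 6y = 0, at y = 2; min AVC = 15 - 12·2 + 3·2^2 = $3.
With P < min AVC ($1 < $3), every unit sold adds to the loss.
Best response: produce nothing and absorb the $335 fixed cost.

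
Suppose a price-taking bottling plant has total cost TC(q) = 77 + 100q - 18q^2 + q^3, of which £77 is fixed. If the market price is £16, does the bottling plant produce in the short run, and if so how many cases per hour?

Strip out fixed cost: VC = 100q - 18q^2 + q^3. Then AVC = 100 - 18q + q^2 and MC = 100 - 36q + 3q^2.
The AVC parabola has its vertex at q = 18/2 = 9, where AVC = 100 - 18·9 + 9^2 = £19.
With P < min AVC (£16 < £19), every unit sold adds to the loss.
Best response: produce nothing and absorb the £77 fixed cost.

Shut down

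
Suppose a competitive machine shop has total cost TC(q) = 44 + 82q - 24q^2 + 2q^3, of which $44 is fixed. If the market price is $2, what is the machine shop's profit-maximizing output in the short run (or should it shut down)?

Variable cost is VC = 82q - 24q^2 + 2q^3, so AVC = VC/q = 82 - 24q + 2q^2 and MC = dTC/dq = 82 - 48q + 6q^2.
The AVC parabola has its vertex at q = 24/4 = 6, where AVC = 82 - 24·6 + 2·6^2 = $10.
With P < min AVC ($2 < $10), every unit sold adds to the loss.
Shutting down limits the loss to fixed cost, $44.

Shut down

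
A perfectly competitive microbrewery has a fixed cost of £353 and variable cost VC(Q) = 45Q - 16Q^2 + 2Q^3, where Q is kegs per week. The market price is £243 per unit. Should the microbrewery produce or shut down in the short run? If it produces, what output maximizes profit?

From TC, MC = TC'(Q) = 45 - 32Q + 6Q^2 and AVC = VC/Q = 45 - 16Q + 2Q^2.
AVC is minimized where dAVC/dQ = -16 + 4Q = 0, at Q = 4; min AVC = 45 - 16·4 + 2·4^2 = £13.
Because £243 ≥ £13, revenue can cover variable cost; the firm operates.
Solving P = MC: -198 - 32Q + 6Q^2 = 0 ⇒ Q = -11/3 or 9. On the upward-sloping branch, Q* = 9.
Check: AVC at Q = 9 is £63 ≤ P, so revenue covers variable cost.
Profit = P·Q − TC = 243·9 − 920 = £1267.

Produce at Q = 9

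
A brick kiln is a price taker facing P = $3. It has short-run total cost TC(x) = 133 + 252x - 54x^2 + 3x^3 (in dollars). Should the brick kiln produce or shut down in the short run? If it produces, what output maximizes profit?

From TC, MC = TC'(x) = 252 - 108x + 9x^2 and AVC = VC/x = 252 - 54x + 3x^2.
AVC is minimized where dAVC/dx = -54 + 6x = 0, at x = 9; min AVC = 252 - 54·9 + 3·9^2 = $9.
P = $3 lies below min AVC = $9; no output level covers variable cost.
Shutting down limits the loss to fixed cost, $133.

Shut down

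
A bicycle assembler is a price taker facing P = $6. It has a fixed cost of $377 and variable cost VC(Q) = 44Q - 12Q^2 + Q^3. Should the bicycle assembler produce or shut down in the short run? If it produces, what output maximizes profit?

From TC, MC = TC'(Q) = 44 - 24Q + 3Q^2 and AVC = VC/Q = 44 - 12Q + Q^2.
The AVC parabola has its vertex at Q = 12/2 = 6, where AVC = 44 - 12·6 + 6^2 = $8.
Since P = $6 < min AVC = $8, price fails to cover variable cost at any output.
Shutting down limits the loss to fixed cost, $377.

Shut down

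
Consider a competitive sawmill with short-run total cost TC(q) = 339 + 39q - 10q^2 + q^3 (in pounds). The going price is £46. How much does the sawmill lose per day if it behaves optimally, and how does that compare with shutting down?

AVC = 39 - 10q + q^2; min AVC = £14 at q = 5. Since P = £46 ≥ min AVC, the firm produces.
MC = 39 - 20q + 3q^2. Setting P = MC and taking the root on the rising branch gives q* = 7.
TR = 46·7 = 322. TC = 339 + 126 = 465. Profit = 322 − 465 = -£143.
Shutting down would mean losing the fixed cost of £339, so operating at a loss of £143 is better by £196.

Profit = -£143 at q = 7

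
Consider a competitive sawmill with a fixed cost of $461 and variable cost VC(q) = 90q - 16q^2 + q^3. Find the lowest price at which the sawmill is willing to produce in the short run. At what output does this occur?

The shutdown price is the minimum of AVC. VC = 90q - 16q^2 + q^3, so AVC = 90 - 16q + q^2.
At the minimum of AVC, MC = AVC. MC = 90 - 32q + 3q^2; setting MC = AVC gives 2q^2 - 16q = 0, so q = 8. min AVC = 26.
So the shutdown price is $26.

$26 per unit, at q = 8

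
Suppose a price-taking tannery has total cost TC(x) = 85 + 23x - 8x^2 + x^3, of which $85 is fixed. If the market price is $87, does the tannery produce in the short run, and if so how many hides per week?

Variable cost is VC = 23x - 8x^2 + x^3, so AVC = VC/x = 23 - 8x + x^2 and MC = dTC/dx = 23 - 16x + 3x^2.
AVC hits its minimum where MC = AVC, at x = 4, giving min AVC = 23 - 8·4 + 4^2 = $7.
Because $87 ≥ $7, revenue can cover variable cost; the firm operates.
P = MC gives -64 - 16x + 3x^2 = 0, with roots -8/3 and 8. Take the larger (rising MC): x* = 8.
Check: AVC at x = 8 is $23 ≤ P, so revenue covers variable cost.
Profit = P·x − TC = 87·8 − 269 = $427.

Produce at x = 8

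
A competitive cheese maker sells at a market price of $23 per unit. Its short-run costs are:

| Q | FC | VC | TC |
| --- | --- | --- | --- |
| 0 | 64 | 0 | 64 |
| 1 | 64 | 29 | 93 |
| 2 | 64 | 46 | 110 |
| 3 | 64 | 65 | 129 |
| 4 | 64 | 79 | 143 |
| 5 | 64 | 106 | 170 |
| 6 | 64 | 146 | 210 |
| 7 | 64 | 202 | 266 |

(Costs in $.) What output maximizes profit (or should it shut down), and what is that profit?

Profit at each row (π = 23Q − TC): Q=0: -64; Q=1: -70; Q=2: -64; Q=3: -60; Q=4: -51; Q=5: -55; Q=6: -72; Q=7: -105.
Profit is maximized at Q = 4. AVC there is 79/4 = $19.75 ≤ P, so producing beats shutting down (which would give -$64).

Q = 4; profit = -$51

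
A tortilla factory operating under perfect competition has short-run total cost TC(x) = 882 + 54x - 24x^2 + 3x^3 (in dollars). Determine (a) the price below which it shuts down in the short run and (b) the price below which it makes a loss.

AVC = 54 - 24x + 3x^2; minimized at x = 4, giving min AVC = $6. That is the shutdown price.
ATC = 882/x + 54 - 24x + 3x^2. Setting dATC/dx = −882/x^2 − 24 + 6x = 0 gives x = 7 (since 6·7^3 − 24·7^2 = 882).
min ATC = 882/7 + 54 − 24·7 + 3·7^2 = $159. That is the break-even price.
For $6 ≤ P < $159 the firm produces at a loss; below $6 it shuts down.

Shutdown price = $6; break-even price = $159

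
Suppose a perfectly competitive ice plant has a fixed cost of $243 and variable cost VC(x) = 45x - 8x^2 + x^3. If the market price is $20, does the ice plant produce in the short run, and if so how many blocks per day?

Variable cost is VC = 45x - 8x^2 + x^3, so AVC = VC/x = 45 - 8x + x^2 and MC = dTC/dx = 45 - 16x + 3x^2.
The AVC parabola has its vertex at x = 8/2 = 4, where AVC = 45 - 8·4 + 4^2 = $29.
Since P = $20 < min AVC = $29, price fails to cover variable cost at any output.
Best response: produce nothing and absorb the $243 fixed cost.

Shut down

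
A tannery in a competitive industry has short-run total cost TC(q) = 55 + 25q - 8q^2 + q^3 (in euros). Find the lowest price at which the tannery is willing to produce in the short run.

The firm shuts down when price falls below the minimum of average variable cost. AVC = VC/q = 25 - 8q + q^2.
At the minimum of AVC, MC = AVC. MC = 25 - 16q + 3q^2; setting MC = AVC gives 2q^2 - 8q = 0, so q = 4. min AVC = 9.
For P < €9 the firm produces nothing.

€9 per unit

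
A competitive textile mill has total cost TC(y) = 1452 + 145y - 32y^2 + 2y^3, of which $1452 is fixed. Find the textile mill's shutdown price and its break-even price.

Shutdown price = $17; break-even price = $167

Shutdown price = min AVC. AVC = 145 - 32y + 2y^2, with vertex at y = 8 and minimum $17.
ATC = 1452/y + 145 - 32y + 2y^2. Setting dATC/dy = −1452/y^2 − 32 + 4y = 0 gives y = 11 (since 4·11^3 − 32·11^2 = 1452).
min ATC = 1452/11 + 145 − 32·11 + 2·11^2 = $167. That is the break-even price.
For $17 ≤ P < $167 the firm produces at a loss; below $17 it shuts down.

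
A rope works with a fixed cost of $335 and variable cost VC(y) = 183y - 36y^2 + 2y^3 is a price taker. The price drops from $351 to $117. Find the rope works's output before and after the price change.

Output falls from 14 to 11

MC = 183 - 72y + 6y^2; the shutdown threshold is min AVC = $21 (at y = 9).
At P = $351 ≥ min AVC, set P = MC on the rising branch: y = 14.
At P = $117 ≥ min AVC, set P = MC: y = 11. The firm stays open but cuts output.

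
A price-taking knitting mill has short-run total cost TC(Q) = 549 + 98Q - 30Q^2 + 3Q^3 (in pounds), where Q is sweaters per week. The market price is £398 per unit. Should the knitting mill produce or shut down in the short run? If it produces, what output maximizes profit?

Variable cost is VC = 98Q - 30Q^2 + 3Q^3, so AVC = VC/Q = 98 - 30Q + 3Q^2 and MC = dTC/dQ = 98 - 60Q + 9Q^2.
AVC hits its minimum where MC = AVC, at Q = 5, giving min AVC = 98 - 30·5 + 3·5^2 = £23.
Because £398 ≥ £23, revenue can cover variable cost; the firm operates.
P = MC gives -300 - 60Q + 9Q^2 = 0, with roots -10/3 and 10. Take the larger (rising MC): Q* = 10.
Check: AVC at Q = 10 is £98 ≤ P, so revenue covers variable cost.
Profit = P·Q − TC = 398·10 − 1529 = £2451.

Produce at Q = 10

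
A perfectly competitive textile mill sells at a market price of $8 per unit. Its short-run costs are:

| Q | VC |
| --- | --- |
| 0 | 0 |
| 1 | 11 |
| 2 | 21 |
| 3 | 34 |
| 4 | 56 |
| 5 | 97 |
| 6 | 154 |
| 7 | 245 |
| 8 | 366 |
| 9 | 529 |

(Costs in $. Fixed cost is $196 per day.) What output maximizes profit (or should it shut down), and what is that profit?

Q = 0 (shut down); profit = -$196

Profit at each row (π = 8Q − TC): Q=0: -196; Q=1: -199; Q=2: -201; Q=3: -206; Q=4: -220; Q=5: -253; Q=6: -302; Q=7: -385; Q=8: -498; Q=9: -653.
Profit is highest at Q = 0. Equivalently, the lowest AVC in the table is 21/2 ≈ $10.50 at Q = 2, and P = $8 falls below it — price never covers variable cost, so the firm shuts down and loses only its fixed cost.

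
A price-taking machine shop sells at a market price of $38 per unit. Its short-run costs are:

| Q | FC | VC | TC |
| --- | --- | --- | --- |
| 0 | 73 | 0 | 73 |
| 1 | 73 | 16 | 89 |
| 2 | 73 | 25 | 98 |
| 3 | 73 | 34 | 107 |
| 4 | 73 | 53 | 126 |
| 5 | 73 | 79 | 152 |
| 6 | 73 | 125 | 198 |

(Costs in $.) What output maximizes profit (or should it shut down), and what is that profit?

Compute π = P·Q − TC at each output: Q=0: -73; Q=1: -51; Q=2: -22; Q=3: 7; Q=4: 26; Q=5: 38; Q=6: 30.
Profit is maximized at Q = 5. AVC there is 79/5 = $15.80 ≤ P, so producing beats shutting down (which would give -$73).

Q = 5; profit = $38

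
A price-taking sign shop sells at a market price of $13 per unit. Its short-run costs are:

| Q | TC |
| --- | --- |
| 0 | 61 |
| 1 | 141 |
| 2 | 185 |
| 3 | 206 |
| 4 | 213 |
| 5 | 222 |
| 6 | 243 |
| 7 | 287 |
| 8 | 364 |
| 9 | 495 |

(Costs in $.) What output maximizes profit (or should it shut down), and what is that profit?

Q = 0 (shut down); profit = -$61

Tabulate TR − TC: Q=0: -61; Q=1: -128; Q=2: -159; Q=3: -167; Q=4: -161; Q=5: -157; Q=6: -165; Q=7: -196; Q=8: -260; Q=9: -378.
Profit is highest at Q = 0. Equivalently, the lowest AVC in the table is 182/6 ≈ $30.33 at Q = 6, and P = $13 falls below it — price never covers variable cost, so the firm shuts down and loses only its fixed cost.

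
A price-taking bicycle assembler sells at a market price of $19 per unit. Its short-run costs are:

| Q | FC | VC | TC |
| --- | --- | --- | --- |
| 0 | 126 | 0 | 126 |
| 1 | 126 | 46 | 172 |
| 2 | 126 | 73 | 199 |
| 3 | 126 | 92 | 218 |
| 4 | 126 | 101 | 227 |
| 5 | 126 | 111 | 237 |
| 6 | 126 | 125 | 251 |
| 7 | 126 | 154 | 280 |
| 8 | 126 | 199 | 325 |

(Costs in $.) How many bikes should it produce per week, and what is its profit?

Q = 0 (shut down); profit = -$126

Tabulate TR − TC: Q=0: -126; Q=1: -153; Q=2: -161; Q=3: -161; Q=4: -151; Q=5: -142; Q=6: -137; Q=7: -147; Q=8: -173.
Profit is highest at Q = 0. Equivalently, the lowest AVC in the table is 125/6 ≈ $20.83 at Q = 6, and P = $19 falls below it — price never covers variable cost, so the firm shuts down and loses only its fixed cost.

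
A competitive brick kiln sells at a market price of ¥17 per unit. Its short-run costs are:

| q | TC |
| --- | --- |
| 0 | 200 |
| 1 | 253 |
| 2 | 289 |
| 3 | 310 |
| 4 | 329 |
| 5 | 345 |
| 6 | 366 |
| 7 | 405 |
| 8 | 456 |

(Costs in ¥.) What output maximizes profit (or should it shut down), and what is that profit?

q = 0 (shut down); profit = -¥200

Profit at each row (π = 17q − TC): q=0: -200; q=1: -236; q=2: -255; q=3: -259; q=4: -261; q=5: -260; q=6: -264; q=7: -286; q=8: -320.
Profit is highest at q = 0. Equivalently, the lowest AVC in the table is 166/6 ≈ ¥27.67 at q = 6, and P = ¥17 falls below it — price never covers variable cost, so the firm shuts down and loses only its fixed cost.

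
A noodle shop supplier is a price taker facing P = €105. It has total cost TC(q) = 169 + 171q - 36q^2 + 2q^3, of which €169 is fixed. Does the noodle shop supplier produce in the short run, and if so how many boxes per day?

Produce at q = 11

Strip out fixed cost: VC = 171q - 36q^2 + 2q^3. Then AVC = 171 - 36q + 2q^2 and MC = 171 - 72q + 6q^2.
AVC is minimized where dAVC/dq = -36 + 4q = 0, at q = 9; min AVC = 171 - 36·9 + 2·9^2 = €9.
Because €105 ≥ €9, revenue can cover variable cost; the firm operates.
P = MC gives 66 - 72q + 6q^2 = 0, with roots 1 and 11. Take the larger (rising MC): q* = 11.
Check: AVC at q = 11 is €17 ≤ P, so revenue covers variable cost.
Profit = P·q − TC = 105·11 − 356 = €799.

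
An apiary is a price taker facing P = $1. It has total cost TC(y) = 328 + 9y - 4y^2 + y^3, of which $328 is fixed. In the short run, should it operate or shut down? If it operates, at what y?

Variable cost is VC = 9y - 4y^2 + y^3, so AVC = VC/y = 9 - 4y + y^2 and MC = dTC/dy = 9 - 8y + 3y^2.
AVC hits its minimum where MC = AVC, at y = 2, giving min AVC = 9 - 4·2 + 2^2 = $5.
P = $1 lies below min AVC = $5; no output level covers variable cost.
Best response: produce nothing and absorb the $328 fixed cost.

Shut down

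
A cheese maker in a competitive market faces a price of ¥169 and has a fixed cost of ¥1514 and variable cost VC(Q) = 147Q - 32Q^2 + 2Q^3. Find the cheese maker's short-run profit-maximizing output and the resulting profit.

AVC = 147 - 32Q + 2Q^2 has its minimum ¥19 at Q = 8; price ¥169 clears that bar, so the firm operates.
MC = 147 - 64Q + 6Q^2. Setting P = MC and taking the root on the rising branch gives Q* = 11.
TR = 169·11 = 1859. TC = 1514 + 407 = 1921. Profit = 1859 − 1921 = -¥62.
By producing, the firm covers all variable cost plus ¥1452 of fixed cost; shutting down would lose the full ¥1514.

Profit = -¥62 at Q = 11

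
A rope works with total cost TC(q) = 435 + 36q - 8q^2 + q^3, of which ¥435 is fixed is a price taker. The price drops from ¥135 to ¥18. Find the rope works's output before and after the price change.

Output falls from 9 to 0 (the firm shuts down)

MC = 36 - 16q + 3q^2; the shutdown threshold is min AVC = ¥20 (at q = 4).
With P = ¥135 above the shutdown price, P = MC gives q = 9.
At P = ¥18 < min AVC = ¥20, price no longer covers variable cost at any output, so the firm shuts down: q = 0.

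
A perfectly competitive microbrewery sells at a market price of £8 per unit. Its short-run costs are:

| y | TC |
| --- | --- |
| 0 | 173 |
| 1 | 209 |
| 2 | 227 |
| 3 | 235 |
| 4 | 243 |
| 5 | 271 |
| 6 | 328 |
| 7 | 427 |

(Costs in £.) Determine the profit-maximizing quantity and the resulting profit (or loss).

y = 0 (shut down); profit = -£173

Profit at each row (π = 8y − TC): y=0: -173; y=1: -201; y=2: -211; y=3: -211; y=4: -211; y=5: -231; y=6: -280; y=7: -371.
Profit is highest at y = 0. Equivalently, the lowest AVC in the table is 70/4 ≈ £17.50 at y = 4, and P = £8 falls below it — price never covers variable cost, so the firm shuts down and loses only its fixed cost.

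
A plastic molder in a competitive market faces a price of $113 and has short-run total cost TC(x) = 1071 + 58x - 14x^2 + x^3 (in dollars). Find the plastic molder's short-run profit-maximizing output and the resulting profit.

AVC = 58 - 14x + x^2 has its minimum $9 at x = 7; price $113 clears that bar, so the firm operates.
MC = 58 - 28x + 3x^2. Setting P = MC and taking the root on the rising branch gives x* = 11.
TR = 113·11 = 1243. TC = 1071 + 275 = 1346. Profit = 1243 − 1346 = -$103.
Shutting down would mean losing the fixed cost of $1071, so operating at a loss of $103 is better by $968.

Profit = -$103 at x = 11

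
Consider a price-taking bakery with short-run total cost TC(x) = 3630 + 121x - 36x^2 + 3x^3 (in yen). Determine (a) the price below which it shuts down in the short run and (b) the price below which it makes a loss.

Shutdown price = ¥13; break-even price = ¥418

AVC = 121 - 36x + 3x^2; minimized at x = 6, giving min AVC = ¥13. That is the shutdown price.
ATC = 3630/x + 121 - 36x + 3x^2. Setting dATC/dx = −3630/x^2 − 36 + 6x = 0 gives x = 11 (since 6·11^3 − 36·11^2 = 3630).
min ATC = 3630/11 + 121 − 36·11 + 3·11^2 = ¥418. That is the break-even price.
Between these two prices the firm operates at a loss; above ¥418 it earns a profit.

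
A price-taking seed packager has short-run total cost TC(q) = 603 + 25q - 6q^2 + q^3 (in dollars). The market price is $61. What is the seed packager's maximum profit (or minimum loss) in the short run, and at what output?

AVC = 25 - 6q + q^2 has its minimum $16 at q = 3; price $61 clears that bar, so the firm operates.
With MC = 25 - 12q + 3q^2, P = MC on the upward-sloping part at q* = 6.
TR = 61·6 = 366. TC = 603 + 150 = 753. Profit = 366 − 753 = -$387.
By producing, the firm covers all variable cost plus $216 of fixed cost; shutting down would lose the full $603.

Profit = -$387 at q = 6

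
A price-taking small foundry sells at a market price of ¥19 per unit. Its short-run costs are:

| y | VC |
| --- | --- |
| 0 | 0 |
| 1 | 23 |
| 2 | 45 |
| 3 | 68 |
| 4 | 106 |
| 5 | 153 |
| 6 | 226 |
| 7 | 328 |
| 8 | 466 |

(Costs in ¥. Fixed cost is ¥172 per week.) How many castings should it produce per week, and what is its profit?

y = 0 (shut down); profit = -¥172

Tabulate TR − TC: y=0: -172; y=1: -176; y=2: -179; y=3: -183; y=4: -202; y=5: -230; y=6: -284; y=7: -367; y=8: -486.
Profit is highest at y = 0. Equivalently, the lowest AVC in the table is 45/2 ≈ ¥22.50 at y = 2, and P = ¥19 falls below it — price never covers variable cost, so the firm shuts down and loses only its fixed cost.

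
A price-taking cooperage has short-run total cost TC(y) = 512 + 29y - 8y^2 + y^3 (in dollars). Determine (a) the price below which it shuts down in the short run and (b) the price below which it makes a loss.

Shutdown price = min AVC. AVC = 29 - 8y + y^2, with vertex at y = 4 and minimum $13.
ATC = 512/y + 29 - 8y + y^2. Setting dATC/dy = −512/y^2 − 8 + 2y = 0 gives y = 8 (since 2·8^3 − 8·8^2 = 512).
min ATC = 512/8 + 29 − 8·8 + 8^2 = $93. That is the break-even price.
For $13 ≤ P < $93 the firm produces at a loss; below $13 it shuts down.

Shutdown price = $13; break-even price = $93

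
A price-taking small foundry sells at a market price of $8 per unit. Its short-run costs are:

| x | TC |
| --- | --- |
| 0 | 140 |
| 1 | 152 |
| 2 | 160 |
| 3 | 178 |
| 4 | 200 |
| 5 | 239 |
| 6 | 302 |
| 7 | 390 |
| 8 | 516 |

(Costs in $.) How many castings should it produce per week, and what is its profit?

x = 0 (shut down); profit = -$140

Tabulate TR − TC: x=0: -140; x=1: -144; x=2: -144; x=3: -154; x=4: -168; x=5: -199; x=6: -254; x=7: -334; x=8: -452.
Profit is highest at x = 0. Equivalently, the lowest AVC in the table is 20/2 ≈ $10 at x = 2, and P = $8 falls below it — price never covers variable cost, so the firm shuts down and loses only its fixed cost.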